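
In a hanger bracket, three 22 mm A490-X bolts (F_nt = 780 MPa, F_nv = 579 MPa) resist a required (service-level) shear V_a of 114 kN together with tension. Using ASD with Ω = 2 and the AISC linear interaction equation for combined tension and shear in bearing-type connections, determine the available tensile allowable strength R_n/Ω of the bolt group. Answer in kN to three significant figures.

425 kN

A_b = π·22²/4 = 380.1 mm²; f_rv = 114 × 1000 / (3 × 380.1) = 99.97 MPa.
F'_nt = 1.3 F_nt − (Ω F_nt / F_nv) f_rv = 1.3·780 − (2·780/579)·99.97 = 744.7 MPa, capped at F_nt → F'_nt = 744.7 MPa.
R_n = F'_nt · A_b · n = 744.7 × 380.1 × 3 / 1000 = 849.2 kN.
Allowable strength R_n/Ω = 849.2 / 2 = 425 kN.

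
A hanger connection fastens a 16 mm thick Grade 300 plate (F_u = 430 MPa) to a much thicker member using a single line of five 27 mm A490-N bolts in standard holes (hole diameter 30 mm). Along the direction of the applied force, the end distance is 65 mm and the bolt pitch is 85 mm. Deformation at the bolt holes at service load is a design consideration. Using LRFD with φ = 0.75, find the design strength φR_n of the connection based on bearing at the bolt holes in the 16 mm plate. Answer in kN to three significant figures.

1650 kN

Per bolt r_n = 1.2 l_c t F_u ≤ 2.4 d t F_u; upper limit = 2.4 × 27 × 16 × 430 / 1000 = 445.8 kN.
Edge bolt: l_c = 65 − 30/2 = 50 mm → 1.2 × 50 × 16 × 430 / 1000 = 412.8 → r_n = 412.8 kN.
Interior bolts: l_c = 85 − 30 = 55 mm → 1.2 × 55 × 16 × 430 / 1000 = 454.1 → r_n = 445.8 kN.
R_n = 1 × 412.8 + 4 × 445.8 = 2196 kN.
Design strength φR_n = 0.75 × 2196 = 1650 kN.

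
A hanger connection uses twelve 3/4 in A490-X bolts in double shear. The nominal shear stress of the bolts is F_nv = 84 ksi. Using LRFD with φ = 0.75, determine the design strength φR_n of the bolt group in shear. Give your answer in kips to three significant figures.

A_b = π × 0.75² / 4 = 0.4418 in².
R_n = F_nv · A_b · n · n_s = 84 × 0.4418 × 12 × 2 = 890.6 kips.
Design strength φR_n = 0.75 × 890.6 = 668 kips.

668 kips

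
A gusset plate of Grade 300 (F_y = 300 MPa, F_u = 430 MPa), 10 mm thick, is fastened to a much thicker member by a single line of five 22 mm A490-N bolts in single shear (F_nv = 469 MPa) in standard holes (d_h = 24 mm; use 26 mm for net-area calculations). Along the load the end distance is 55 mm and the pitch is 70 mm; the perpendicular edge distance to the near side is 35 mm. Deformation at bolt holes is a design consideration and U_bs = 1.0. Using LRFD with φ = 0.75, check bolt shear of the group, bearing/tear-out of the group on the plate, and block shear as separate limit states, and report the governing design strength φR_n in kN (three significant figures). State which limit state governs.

493 kN (block shear governs)

Bolt shear: A_b = π·22²/4 = 380.1 mm²; R_n = 469 × 380.1 × 5 × 1 / 1000 = 891.4 kN → 0.75 × 891.4 = 669 kN.
Bearing: edge l_c = 43, r_n = 221.9 kN; interior l_c = 46, r_n = 227 kN; R_n = 221.9 + 4·227 = 1130 kN → 848 kN.
Block shear: A_gv = 3350, A_nv = 2180, A_nt = 220 mm²; R_n = min(0.6F_uA_nv, 0.6F_yA_gv) + U_bs·F_u·A_nt = 657 kN → 493 kN.
Block shear governs: 493 kN.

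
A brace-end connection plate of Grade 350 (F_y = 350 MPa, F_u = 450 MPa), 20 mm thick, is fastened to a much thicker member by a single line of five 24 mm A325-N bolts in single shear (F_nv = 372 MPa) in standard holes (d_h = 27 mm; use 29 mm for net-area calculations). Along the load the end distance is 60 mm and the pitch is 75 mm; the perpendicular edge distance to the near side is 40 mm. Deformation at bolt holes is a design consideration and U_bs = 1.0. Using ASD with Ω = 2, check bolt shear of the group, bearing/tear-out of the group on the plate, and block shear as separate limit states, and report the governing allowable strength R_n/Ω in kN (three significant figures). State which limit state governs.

Bolt shear: A_b = π·24²/4 = 452.4 mm²; R_n = 372 × 452.4 × 5 × 1 / 1000 = 841.4 kN → 841.4 / 2 = 421 kN.
Bearing: edge l_c = 46.5, r_n = 502.2 kN; interior l_c = 48, r_n = 518.4 kN; R_n = 502.2 + 4·518.4 = 2576 kN → 1290 kN.
Block shear: A_gv = 7200, A_nv = 4590, A_nt = 510 mm²; R_n = min(0.6F_uA_nv, 0.6F_yA_gv) + U_bs·F_u·A_nt = 1469 kN → 734 kN.
Bolt shear governs: 421 kN.

421 kN (bolt shear governs)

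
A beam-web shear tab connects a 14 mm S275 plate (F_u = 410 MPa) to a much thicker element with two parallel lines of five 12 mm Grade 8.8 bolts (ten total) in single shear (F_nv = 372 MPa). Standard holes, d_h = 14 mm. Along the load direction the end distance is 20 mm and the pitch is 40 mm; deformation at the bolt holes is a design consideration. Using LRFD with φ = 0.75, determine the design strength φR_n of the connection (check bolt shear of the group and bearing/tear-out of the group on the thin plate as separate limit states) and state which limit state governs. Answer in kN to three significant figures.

316 kN (bolt shear governs)

Bolt shear: A_b = π·12²/4 = 113.1 mm²; R_n = 372 × 113.1 × 10 × 1 / 1000 = 420.7 kN → 0.75 × 420.7 = 316 kN.
Bearing (1.2 l_c t F_u ≤ 2.4 d t F_u): upper limit = 2.4·12·14·410 / 1000 = 165.3 kN.
  Edge l_c = 20 − 14/2 = 13 → r_n = 89.54 kN; interior l_c = 40 − 14 = 26 → r_n = 165.3 kN.
  R_n,bearing = 2·89.54 + 8·165.3 = 1502 kN → 0.75 × 1502 = 1130 kN.
Bolt shear governs: 316 kN.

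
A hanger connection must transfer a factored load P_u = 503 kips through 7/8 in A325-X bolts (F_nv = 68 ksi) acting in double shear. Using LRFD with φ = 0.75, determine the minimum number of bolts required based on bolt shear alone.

A_b = π·0.875²/4 = 0.6013 in².
Per-bolt design strength φR_n = 0.75 × 68 × 0.6013 × 2 = 61.33 kips.
n ≥ 503 / 61.33 = 8.201 → use 9 bolts.

9 bolts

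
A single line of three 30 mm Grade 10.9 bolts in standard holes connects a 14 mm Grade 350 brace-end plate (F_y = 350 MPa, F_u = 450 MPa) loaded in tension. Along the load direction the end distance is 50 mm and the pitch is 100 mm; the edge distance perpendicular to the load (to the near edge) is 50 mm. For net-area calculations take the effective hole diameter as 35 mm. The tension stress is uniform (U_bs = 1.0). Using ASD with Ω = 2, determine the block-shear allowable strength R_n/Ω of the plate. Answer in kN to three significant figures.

Shear plane L_v = 50 + 2·100 = 250 mm; A_gv = 250 × 14 = 3500 mm².
A_nv = (250 − 2.5·35) × 14 = 2275 mm².
A_nt = (50 − 0.5·35) × 14 = 455 mm².
0.6 F_u A_nv = 614.2 kN; 0.6 F_y A_gv = 735 kN → shear rupture governs the shear term.
R_n = 614.2 + 1.0 × 450 × 455 / 1000 = 819 kN.
Allowable strength R_n/Ω = 819 / 2 = 410 kN.

410 kN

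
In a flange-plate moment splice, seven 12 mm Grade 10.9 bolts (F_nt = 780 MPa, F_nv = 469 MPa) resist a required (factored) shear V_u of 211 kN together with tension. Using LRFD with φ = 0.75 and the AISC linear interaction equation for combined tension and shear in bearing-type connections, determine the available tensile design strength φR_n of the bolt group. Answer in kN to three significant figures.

251 kN

A_b = π·12²/4 = 113.1 mm²; f_rv = 211 × 1000 / (7 × 113.1) = 266.5 MPa.
F'_nt = 1.3 F_nt − (F_nt / φF_nv) f_rv = 1.3·780 − (780/(0.75·469))·266.5 = 423 MPa, capped at F_nt → F'_nt = 423 MPa.
R_n = F'_nt · A_b · n = 423 × 113.1 × 7 / 1000 = 334.9 kN.
Design strength φR_n = 0.75 × 334.9 = 251 kN.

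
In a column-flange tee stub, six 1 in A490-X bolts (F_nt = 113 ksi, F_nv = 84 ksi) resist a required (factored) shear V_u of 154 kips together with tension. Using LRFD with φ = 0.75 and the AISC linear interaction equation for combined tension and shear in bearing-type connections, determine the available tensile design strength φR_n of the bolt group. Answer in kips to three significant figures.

312 kips

A_b = π·1²/4 = 0.7854 in²; f_rv = 154 / (6 × 0.7854) = 32.68 ksi.
F'_nt = 1.3 F_nt − (F_nt / φF_nv) f_rv = 1.3·113 − (113/(0.75·84))·32.68 = 88.28 ksi, capped at F_nt → F'_nt = 88.28 ksi.
R_n = F'_nt · A_b · n = 88.28 × 0.7854 × 6 = 416 kips.
Design strength φR_n = 0.75 × 416 = 312 kips.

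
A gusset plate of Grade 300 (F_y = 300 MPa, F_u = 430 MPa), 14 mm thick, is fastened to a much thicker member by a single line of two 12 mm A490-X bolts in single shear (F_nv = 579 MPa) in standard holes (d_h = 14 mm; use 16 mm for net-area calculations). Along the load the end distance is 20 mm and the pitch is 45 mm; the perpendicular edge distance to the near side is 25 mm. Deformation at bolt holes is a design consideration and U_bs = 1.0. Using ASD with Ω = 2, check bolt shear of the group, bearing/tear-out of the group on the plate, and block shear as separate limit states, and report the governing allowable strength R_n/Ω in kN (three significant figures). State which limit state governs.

65.5 kN (bolt shear governs)

Bolt shear: A_b = π·12²/4 = 113.1 mm²; R_n = 579 × 113.1 × 2 × 1 / 1000 = 131 kN → 131 / 2 = 65.5 kN.
Bearing: edge l_c = 13, r_n = 93.91 kN; interior l_c = 31, r_n = 173.4 kN; R_n = 93.91 + 1·173.4 = 267.3 kN → 134 kN.
Block shear: A_gv = 910, A_nv = 574, A_nt = 238 mm²; R_n = min(0.6F_uA_nv, 0.6F_yA_gv) + U_bs·F_u·A_nt = 250.4 kN → 125 kN.
Bolt shear governs: 65.5 kN.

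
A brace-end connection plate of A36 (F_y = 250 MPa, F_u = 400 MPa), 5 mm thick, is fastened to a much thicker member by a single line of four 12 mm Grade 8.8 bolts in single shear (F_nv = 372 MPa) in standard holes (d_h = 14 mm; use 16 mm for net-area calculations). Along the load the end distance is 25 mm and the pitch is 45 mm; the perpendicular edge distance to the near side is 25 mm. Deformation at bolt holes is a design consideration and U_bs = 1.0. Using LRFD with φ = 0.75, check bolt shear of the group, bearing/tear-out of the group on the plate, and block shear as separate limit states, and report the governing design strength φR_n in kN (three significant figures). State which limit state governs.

116 kN (block shear governs)

Bolt shear: A_b = π·12²/4 = 113.1 mm²; R_n = 372 × 113.1 × 4 × 1 / 1000 = 168.3 kN → 0.75 × 168.3 = 126 kN.
Bearing: edge l_c = 18, r_n = 43.2 kN; interior l_c = 31, r_n = 57.6 kN; R_n = 43.2 + 3·57.6 = 216 kN → 162 kN.
Block shear: A_gv = 800, A_nv = 520, A_nt = 85 mm²; R_n = min(0.6F_uA_nv, 0.6F_yA_gv) + U_bs·F_u·A_nt = 154 kN → 116 kN.
Block shear governs: 116 kN.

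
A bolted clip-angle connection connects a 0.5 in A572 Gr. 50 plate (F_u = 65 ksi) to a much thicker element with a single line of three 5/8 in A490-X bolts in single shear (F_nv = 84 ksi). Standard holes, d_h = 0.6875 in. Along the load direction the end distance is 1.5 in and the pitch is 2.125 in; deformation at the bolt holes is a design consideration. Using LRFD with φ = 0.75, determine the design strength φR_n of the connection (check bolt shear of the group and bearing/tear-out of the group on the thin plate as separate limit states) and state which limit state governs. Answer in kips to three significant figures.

Bolt shear: A_b = π·0.625²/4 = 0.3068 in²; R_n = 84 × 0.3068 × 3 × 1 = 77.31 kips → 0.75 × 77.31 = 58 kips.
Bearing (1.2 l_c t F_u ≤ 2.4 d t F_u): upper limit = 2.4·0.625·0.5·65 = 48.75 kips.
  Edge l_c = 1.5 − 0.6875/2 = 1.156 → r_n = 45.09 kips; interior l_c = 2.125 − 0.6875 = 1.438 → r_n = 48.75 kips.
  R_n,bearing = 1·45.09 + 2·48.75 = 142.6 kips → 0.75 × 142.6 = 107 kips.
Bolt shear governs: 58 kips.

58 kips (bolt shear governs)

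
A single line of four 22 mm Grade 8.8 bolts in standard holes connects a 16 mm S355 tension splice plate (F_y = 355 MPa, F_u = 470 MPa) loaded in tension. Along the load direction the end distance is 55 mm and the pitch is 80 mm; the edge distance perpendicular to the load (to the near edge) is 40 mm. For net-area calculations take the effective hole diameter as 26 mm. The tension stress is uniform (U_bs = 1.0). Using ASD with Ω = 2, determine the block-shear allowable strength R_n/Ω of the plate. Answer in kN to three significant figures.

Shear plane L_v = 55 + 3·80 = 295 mm; A_gv = 295 × 16 = 4720 mm².
A_nv = (295 − 3.5·26) × 16 = 3264 mm².
A_nt = (40 − 0.5·26) × 16 = 432 mm².
0.6 F_u A_nv = 920.4 kN; 0.6 F_y A_gv = 1005 kN → shear rupture governs the shear term.
R_n = 920.4 + 1.0 × 470 × 432 / 1000 = 1123 kN.
Allowable strength R_n/Ω = 1123 / 2 = 562 kN.

562 kN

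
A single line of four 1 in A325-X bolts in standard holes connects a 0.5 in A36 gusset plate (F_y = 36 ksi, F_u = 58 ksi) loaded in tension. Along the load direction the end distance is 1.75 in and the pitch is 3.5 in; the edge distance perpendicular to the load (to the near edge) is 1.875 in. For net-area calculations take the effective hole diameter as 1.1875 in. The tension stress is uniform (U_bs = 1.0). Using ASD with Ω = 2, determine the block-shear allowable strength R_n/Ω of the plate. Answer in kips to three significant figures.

Shear plane L_v = 1.75 + 3·3.5 = 12.25 in; A_gv = 12.25 × 0.5 = 6.125 in².
A_nv = (12.25 − 3.5·1.1875) × 0.5 = 4.047 in².
A_nt = (1.875 − 0.5·1.1875) × 0.5 = 0.6406 in².
0.6 F_u A_nv = 140.8 kips; 0.6 F_y A_gv = 132.3 kips → shear yielding governs the shear term.
R_n = 132.3 + 1.0 × 58 × 0.6406 = 169.5 kips.
Allowable strength R_n/Ω = 169.5 / 2 = 84.7 kips.

84.7 kips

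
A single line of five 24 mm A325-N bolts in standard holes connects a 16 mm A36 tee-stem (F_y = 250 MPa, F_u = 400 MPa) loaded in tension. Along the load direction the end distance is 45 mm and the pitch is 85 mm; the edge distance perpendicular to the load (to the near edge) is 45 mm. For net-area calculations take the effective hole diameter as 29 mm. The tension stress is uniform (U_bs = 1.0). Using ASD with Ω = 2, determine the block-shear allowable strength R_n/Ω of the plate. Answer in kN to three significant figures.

Shear plane L_v = 45 + 4·85 = 385 mm; A_gv = 385 × 16 = 6160 mm².
A_nv = (385 − 4.5·29) × 16 = 4072 mm².
A_nt = (45 − 0.5·29) × 16 = 488 mm².
0.6 F_u A_nv = 977.3 kN; 0.6 F_y A_gv = 924 kN → shear yielding governs the shear term.
R_n = 924 + 1.0 × 400 × 488 / 1000 = 1119 kN.
Allowable strength R_n/Ω = 1119 / 2 = 560 kN.

560 kN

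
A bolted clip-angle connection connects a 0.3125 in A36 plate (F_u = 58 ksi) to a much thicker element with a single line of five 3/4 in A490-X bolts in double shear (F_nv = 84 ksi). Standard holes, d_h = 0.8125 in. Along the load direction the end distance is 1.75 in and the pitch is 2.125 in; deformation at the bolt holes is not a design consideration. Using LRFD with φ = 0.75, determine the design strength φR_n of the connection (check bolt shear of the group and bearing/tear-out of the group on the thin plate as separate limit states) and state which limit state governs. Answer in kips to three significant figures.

134 kips (bearing governs)

Bolt shear: A_b = π·0.75²/4 = 0.4418 in²; R_n = 84 × 0.4418 × 5 × 2 = 371.1 kips → 0.75 × 371.1 = 278 kips.
Bearing (1.5 l_c t F_u ≤ 3.0 d t F_u): upper limit = 3.0·0.75·0.3125·58 = 40.78 kips.
  Edge l_c = 1.75 − 0.8125/2 = 1.344 → r_n = 36.53 kips; interior l_c = 2.125 − 0.8125 = 1.312 → r_n = 35.68 kips.
  R_n,bearing = 1·36.53 + 4·35.68 = 179.3 kips → 0.75 × 179.3 = 134 kips.
Bearing governs: 134 kips.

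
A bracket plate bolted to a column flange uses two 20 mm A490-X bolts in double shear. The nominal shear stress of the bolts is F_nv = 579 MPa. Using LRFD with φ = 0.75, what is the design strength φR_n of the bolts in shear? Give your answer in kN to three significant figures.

A_b = π × 20² / 4 = 314.2 mm².
R_n = F_nv · A_b · n · n_s = 579 × 314.2 × 2 × 2 / 1000 = 727.6 kN.
Design strength φR_n = 0.75 × 727.6 = 546 kN.

546 kN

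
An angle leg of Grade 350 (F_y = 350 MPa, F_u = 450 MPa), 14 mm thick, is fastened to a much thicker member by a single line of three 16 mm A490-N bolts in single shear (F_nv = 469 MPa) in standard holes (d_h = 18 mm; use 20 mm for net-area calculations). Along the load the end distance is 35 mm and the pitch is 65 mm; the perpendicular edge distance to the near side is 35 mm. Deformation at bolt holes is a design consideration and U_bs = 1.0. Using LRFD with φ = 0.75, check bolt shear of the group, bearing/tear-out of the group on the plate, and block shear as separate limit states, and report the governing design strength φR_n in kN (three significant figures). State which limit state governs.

212 kN (bolt shear governs)

Bolt shear: A_b = π·16²/4 = 201.1 mm²; R_n = 469 × 201.1 × 3 × 1 / 1000 = 282.9 kN → 0.75 × 282.9 = 212 kN.
Bearing: edge l_c = 26, r_n = 196.6 kN; interior l_c = 47, r_n = 241.9 kN; R_n = 196.6 + 2·241.9 = 680.4 kN → 510 kN.
Block shear: A_gv = 2310, A_nv = 1610, A_nt = 350 mm²; R_n = min(0.6F_uA_nv, 0.6F_yA_gv) + U_bs·F_u·A_nt = 592.2 kN → 444 kN.
Bolt shear governs: 212 kN.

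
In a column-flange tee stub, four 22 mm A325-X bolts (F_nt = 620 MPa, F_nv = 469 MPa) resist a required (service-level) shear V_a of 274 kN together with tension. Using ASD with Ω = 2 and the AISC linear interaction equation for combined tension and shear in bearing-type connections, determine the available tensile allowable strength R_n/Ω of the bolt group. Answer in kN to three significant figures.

251 kN

A_b = π·22²/4 = 380.1 mm²; f_rv = 274 × 1000 / (4 × 380.1) = 180.2 MPa.
F'_nt = 1.3 F_nt − (Ω F_nt / F_nv) f_rv = 1.3·620 − (2·620/469)·180.2 = 329.6 MPa, capped at F_nt → F'_nt = 329.6 MPa.
R_n = F'_nt · A_b · n = 329.6 × 380.1 × 4 / 1000 = 501.1 kN.
Allowable strength R_n/Ω = 501.1 / 2 = 251 kN.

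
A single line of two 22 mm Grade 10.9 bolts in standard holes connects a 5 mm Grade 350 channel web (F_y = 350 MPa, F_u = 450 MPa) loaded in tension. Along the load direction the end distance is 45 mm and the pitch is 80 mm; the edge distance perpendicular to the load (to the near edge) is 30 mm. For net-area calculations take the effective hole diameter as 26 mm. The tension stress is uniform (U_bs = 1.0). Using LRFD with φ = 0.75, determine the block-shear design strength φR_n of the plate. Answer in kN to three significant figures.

Shear plane L_v = 45 + 1·80 = 125 mm; A_gv = 125 × 5 = 625 mm².
A_nv = (125 − 1.5·26) × 5 = 430 mm².
A_nt = (30 − 0.5·26) × 5 = 85 mm².
0.6 F_u A_nv = 116.1 kN; 0.6 F_y A_gv = 131.2 kN → shear rupture governs the shear term.
R_n = 116.1 + 1.0 × 450 × 85 / 1000 = 154.4 kN.
Design strength φR_n = 0.75 × 154.4 = 116 kN.

116 kN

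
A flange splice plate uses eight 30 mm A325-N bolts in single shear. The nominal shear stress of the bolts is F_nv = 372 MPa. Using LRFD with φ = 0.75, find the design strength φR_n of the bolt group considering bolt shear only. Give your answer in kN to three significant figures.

1580 kN

A_b = π × 30² / 4 = 706.9 mm².
R_n = F_nv · A_b · n · n_s = 372 × 706.9 × 8 × 1 / 1000 = 2104 kN.
Design strength φR_n = 0.75 × 2104 = 1580 kN.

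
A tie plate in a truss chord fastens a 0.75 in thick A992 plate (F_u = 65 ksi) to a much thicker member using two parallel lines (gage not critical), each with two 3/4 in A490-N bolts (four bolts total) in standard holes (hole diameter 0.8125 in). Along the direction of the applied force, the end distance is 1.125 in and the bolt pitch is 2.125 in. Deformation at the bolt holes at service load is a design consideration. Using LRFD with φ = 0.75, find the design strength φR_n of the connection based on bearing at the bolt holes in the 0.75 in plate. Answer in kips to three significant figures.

Per bolt r_n = 1.2 l_c t F_u ≤ 2.4 d t F_u; upper limit = 2.4 × 0.75 × 0.75 × 65 = 87.75 kips.
Edge bolt: l_c = 1.125 − 0.8125/2 = 0.7188 in → 1.2 × 0.7188 × 0.75 × 65 = 42.05 → r_n = 42.05 kips.
Interior bolts: l_c = 2.125 − 0.8125 = 1.312 in → 1.2 × 1.312 × 0.75 × 65 = 76.78 → r_n = 76.78 kips.
R_n = 2 × 42.05 + 2 × 76.78 = 237.7 kips.
Design strength φR_n = 0.75 × 237.7 = 178 kips.

178 kips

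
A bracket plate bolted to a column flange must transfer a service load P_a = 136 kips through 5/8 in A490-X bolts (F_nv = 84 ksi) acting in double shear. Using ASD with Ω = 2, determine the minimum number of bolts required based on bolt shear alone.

6 bolts

A_b = π·0.625²/4 = 0.3068 in².
Per-bolt allowable strength R_n/Ω = 84 × 0.3068 × 2 / 2 = 25.77 kips.
n ≥ 136 / 25.77 = 5.277 → use 6 bolts.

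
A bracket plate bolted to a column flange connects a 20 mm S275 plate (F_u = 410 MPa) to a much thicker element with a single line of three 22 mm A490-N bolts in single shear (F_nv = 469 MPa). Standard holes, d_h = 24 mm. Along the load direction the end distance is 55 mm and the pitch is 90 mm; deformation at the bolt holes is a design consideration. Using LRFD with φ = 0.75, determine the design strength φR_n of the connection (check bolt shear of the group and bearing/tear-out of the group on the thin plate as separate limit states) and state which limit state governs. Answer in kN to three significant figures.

401 kN (bolt shear governs)

Bolt shear: A_b = π·22²/4 = 380.1 mm²; R_n = 469 × 380.1 × 3 × 1 / 1000 = 534.8 kN → 0.75 × 534.8 = 401 kN.
Bearing (1.2 l_c t F_u ≤ 2.4 d t F_u): upper limit = 2.4·22·20·410 / 1000 = 433 kN.
  Edge l_c = 55 − 24/2 = 43 → r_n = 423.1 kN; interior l_c = 90 − 24 = 66 → r_n = 433 kN.
  R_n,bearing = 1·423.1 + 2·433 = 1289 kN → 0.75 × 1289 = 967 kN.
Bolt shear governs: 401 kN.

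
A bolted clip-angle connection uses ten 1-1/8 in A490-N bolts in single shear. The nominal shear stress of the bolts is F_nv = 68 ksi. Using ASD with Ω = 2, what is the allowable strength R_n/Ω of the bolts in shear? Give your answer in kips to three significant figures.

A_b = π × 1.125² / 4 = 0.994 in².
R_n = F_nv · A_b · n · n_s = 68 × 0.994 × 10 × 1 = 675.9 kips.
Allowable strength R_n/Ω = 675.9 / 2 = 338 kips.

338 kips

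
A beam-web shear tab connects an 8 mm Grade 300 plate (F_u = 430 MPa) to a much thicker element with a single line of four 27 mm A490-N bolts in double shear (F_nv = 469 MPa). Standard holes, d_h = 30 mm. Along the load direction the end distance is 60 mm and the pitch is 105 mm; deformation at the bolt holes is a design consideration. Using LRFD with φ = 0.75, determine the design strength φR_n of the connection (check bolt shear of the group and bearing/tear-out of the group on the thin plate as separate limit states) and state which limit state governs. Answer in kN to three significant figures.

Bolt shear: A_b = π·27²/4 = 572.6 mm²; R_n = 469 × 572.6 × 4 × 2 / 1000 = 2148 kN → 0.75 × 2148 = 1610 kN.
Bearing (1.2 l_c t F_u ≤ 2.4 d t F_u): upper limit = 2.4·27·8·430 / 1000 = 222.9 kN.
  Edge l_c = 60 − 30/2 = 45 → r_n = 185.8 kN; interior l_c = 105 − 30 = 75 → r_n = 222.9 kN.
  R_n,bearing = 1·185.8 + 3·222.9 = 854.5 kN → 0.75 × 854.5 = 641 kN.
Bearing governs: 641 kN.

641 kN (bearing governs)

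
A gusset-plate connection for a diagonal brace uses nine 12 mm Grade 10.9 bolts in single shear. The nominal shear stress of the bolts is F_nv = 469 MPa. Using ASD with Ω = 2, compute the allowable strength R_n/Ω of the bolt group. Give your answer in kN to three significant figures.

239 kN

A_b = π × 12² / 4 = 113.1 mm².
R_n = F_nv · A_b · n · n_s = 469 × 113.1 × 9 × 1 / 1000 = 477.4 kN.
Allowable strength R_n/Ω = 477.4 / 2 = 239 kN.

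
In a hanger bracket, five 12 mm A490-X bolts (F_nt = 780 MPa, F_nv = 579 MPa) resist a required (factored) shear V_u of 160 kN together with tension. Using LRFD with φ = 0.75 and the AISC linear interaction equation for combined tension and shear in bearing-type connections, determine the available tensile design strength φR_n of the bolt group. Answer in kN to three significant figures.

A_b = π·12²/4 = 113.1 mm²; f_rv = 160 × 1000 / (5 × 113.1) = 282.9 MPa.
F'_nt = 1.3 F_nt − (F_nt / φF_nv) f_rv = 1.3·780 − (780/(0.75·579))·282.9 = 505.8 MPa, capped at F_nt → F'_nt = 505.8 MPa.
R_n = F'_nt · A_b · n = 505.8 × 113.1 × 5 / 1000 = 286 kN.
Design strength φR_n = 0.75 × 286 = 215 kN.

215 kN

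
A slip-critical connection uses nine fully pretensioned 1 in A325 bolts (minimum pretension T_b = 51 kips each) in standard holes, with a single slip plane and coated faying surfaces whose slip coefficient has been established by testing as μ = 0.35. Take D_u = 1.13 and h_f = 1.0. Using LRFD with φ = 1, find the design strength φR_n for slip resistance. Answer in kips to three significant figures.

182 kips

R_n = μ · D_u · h_f · T_b · n_s · n_b = 0.35 × 1.13 × 1.0 × 51 × 1 × 9 = 181.5 kips.
Design strength φR_n = 1 × 181.5 = 182 kips.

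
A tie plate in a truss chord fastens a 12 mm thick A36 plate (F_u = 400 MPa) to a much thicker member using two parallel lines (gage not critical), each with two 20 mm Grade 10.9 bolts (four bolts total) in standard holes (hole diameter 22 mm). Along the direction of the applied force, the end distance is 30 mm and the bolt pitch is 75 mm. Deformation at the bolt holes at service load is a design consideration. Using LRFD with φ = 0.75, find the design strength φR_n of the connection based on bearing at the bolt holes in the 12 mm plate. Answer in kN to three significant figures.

510 kN

Per bolt r_n = 1.2 l_c t F_u ≤ 2.4 d t F_u; upper limit = 2.4 × 20 × 12 × 400 / 1000 = 230.4 kN.
Edge bolt: l_c = 30 − 22/2 = 19 mm → 1.2 × 19 × 12 × 400 / 1000 = 109.4 → r_n = 109.4 kN.
Interior bolts: l_c = 75 − 22 = 53 mm → 1.2 × 53 × 12 × 400 / 1000 = 305.3 → r_n = 230.4 kN.
R_n = 2 × 109.4 + 2 × 230.4 = 679.7 kN.
Design strength φR_n = 0.75 × 679.7 = 510 kN.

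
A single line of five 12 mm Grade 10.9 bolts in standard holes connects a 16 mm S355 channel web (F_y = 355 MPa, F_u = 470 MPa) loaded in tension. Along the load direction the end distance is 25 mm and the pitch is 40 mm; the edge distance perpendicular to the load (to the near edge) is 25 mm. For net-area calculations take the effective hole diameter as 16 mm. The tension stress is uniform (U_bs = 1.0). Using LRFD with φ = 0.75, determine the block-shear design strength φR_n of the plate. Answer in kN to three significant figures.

478 kN

Shear plane L_v = 25 + 4·40 = 185 mm; A_gv = 185 × 16 = 2960 mm².
A_nv = (185 − 4.5·16) × 16 = 1808 mm².
A_nt = (25 − 0.5·16) × 16 = 272 mm².
0.6 F_u A_nv = 509.9 kN; 0.6 F_y A_gv = 630.5 kN → shear rupture governs the shear term.
R_n = 509.9 + 1.0 × 470 × 272 / 1000 = 637.7 kN.
Design strength φR_n = 0.75 × 637.7 = 478 kN.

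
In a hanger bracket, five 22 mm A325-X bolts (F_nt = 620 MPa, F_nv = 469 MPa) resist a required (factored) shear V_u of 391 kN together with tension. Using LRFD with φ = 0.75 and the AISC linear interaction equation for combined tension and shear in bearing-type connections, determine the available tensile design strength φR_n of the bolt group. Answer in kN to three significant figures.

632 kN

A_b = π·22²/4 = 380.1 mm²; f_rv = 391 × 1000 / (5 × 380.1) = 205.7 MPa.
F'_nt = 1.3 F_nt − (F_nt / φF_nv) f_rv = 1.3·620 − (620/(0.75·469))·205.7 = 443.4 MPa, capped at F_nt → F'_nt = 443.4 MPa.
R_n = F'_nt · A_b · n = 443.4 × 380.1 × 5 / 1000 = 842.8 kN.
Design strength φR_n = 0.75 × 842.8 = 632 kN.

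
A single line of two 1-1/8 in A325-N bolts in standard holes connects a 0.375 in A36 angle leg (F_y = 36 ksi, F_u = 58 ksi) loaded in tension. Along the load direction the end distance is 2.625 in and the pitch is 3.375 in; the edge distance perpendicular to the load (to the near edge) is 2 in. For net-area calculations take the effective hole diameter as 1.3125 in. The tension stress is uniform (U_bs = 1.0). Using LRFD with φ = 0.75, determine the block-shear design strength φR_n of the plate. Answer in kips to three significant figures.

58.4 kips

Shear plane L_v = 2.625 + 1·3.375 = 6 in; A_gv = 6 × 0.375 = 2.25 in².
A_nv = (6 − 1.5·1.3125) × 0.375 = 1.512 in².
A_nt = (2 − 0.5·1.3125) × 0.375 = 0.5039 in².
0.6 F_u A_nv = 52.61 kips; 0.6 F_y A_gv = 48.6 kips → shear yielding governs the shear term.
R_n = 48.6 + 1.0 × 58 × 0.5039 = 77.83 kips.
Design strength φR_n = 0.75 × 77.83 = 58.4 kips.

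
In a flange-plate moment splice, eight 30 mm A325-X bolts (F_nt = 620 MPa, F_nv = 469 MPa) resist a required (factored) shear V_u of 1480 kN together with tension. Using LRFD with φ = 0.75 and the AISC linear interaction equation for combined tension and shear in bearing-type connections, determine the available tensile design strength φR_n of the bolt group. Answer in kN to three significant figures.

1460 kN

A_b = π·30²/4 = 706.9 mm²; f_rv = 1480 × 1000 / (8 × 706.9) = 261.7 MPa.
F'_nt = 1.3 F_nt − (F_nt / φF_nv) f_rv = 1.3·620 − (620/(0.75·469))·261.7 = 344.7 MPa, capped at F_nt → F'_nt = 344.7 MPa.
R_n = F'_nt · A_b · n = 344.7 × 706.9 × 8 / 1000 = 1949 kN.
Design strength φR_n = 0.75 × 1949 = 1460 kN.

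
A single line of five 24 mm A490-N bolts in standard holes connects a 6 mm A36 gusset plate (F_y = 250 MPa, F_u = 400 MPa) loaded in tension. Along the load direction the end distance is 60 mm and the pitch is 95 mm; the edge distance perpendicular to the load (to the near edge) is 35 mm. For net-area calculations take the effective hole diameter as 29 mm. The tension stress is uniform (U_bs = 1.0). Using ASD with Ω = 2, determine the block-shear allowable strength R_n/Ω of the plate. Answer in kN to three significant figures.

Shear plane L_v = 60 + 4·95 = 440 mm; A_gv = 440 × 6 = 2640 mm².
A_nv = (440 − 4.5·29) × 6 = 1857 mm².
A_nt = (35 − 0.5·29) × 6 = 123 mm².
0.6 F_u A_nv = 445.7 kN; 0.6 F_y A_gv = 396 kN → shear yielding governs the shear term.
R_n = 396 + 1.0 × 400 × 123 / 1000 = 445.2 kN.
Allowable strength R_n/Ω = 445.2 / 2 = 223 kN.

223 kN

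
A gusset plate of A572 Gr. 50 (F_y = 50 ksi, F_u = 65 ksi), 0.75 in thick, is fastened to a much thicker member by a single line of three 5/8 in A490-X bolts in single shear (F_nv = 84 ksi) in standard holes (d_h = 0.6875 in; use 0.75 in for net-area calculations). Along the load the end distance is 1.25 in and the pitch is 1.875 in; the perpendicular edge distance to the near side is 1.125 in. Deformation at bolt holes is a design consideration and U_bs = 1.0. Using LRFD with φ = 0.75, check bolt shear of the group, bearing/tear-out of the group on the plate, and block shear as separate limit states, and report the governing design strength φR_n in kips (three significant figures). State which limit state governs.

Bolt shear: A_b = π·0.625²/4 = 0.3068 in²; R_n = 84 × 0.3068 × 3 × 1 = 77.31 kips → 0.75 × 77.31 = 58 kips.
Bearing: edge l_c = 0.9062, r_n = 53.02 kips; interior l_c = 1.188, r_n = 69.47 kips; R_n = 53.02 + 2·69.47 = 192 kips → 144 kips.
Block shear: A_gv = 3.75, A_nv = 2.344, A_nt = 0.5625 in²; R_n = min(0.6F_uA_nv, 0.6F_yA_gv) + U_bs·F_u·A_nt = 128 kips → 96 kips.
Bolt shear governs: 58 kips.

58 kips (bolt shear governs)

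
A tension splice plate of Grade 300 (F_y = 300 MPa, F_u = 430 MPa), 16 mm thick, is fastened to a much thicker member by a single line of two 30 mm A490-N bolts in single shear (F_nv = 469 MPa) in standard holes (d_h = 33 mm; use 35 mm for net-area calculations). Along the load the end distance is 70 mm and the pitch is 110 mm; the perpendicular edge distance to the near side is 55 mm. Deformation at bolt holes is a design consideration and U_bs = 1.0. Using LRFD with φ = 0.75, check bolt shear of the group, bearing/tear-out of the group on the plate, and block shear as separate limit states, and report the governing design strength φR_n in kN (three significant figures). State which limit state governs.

Bolt shear: A_b = π·30²/4 = 706.9 mm²; R_n = 469 × 706.9 × 2 × 1 / 1000 = 663 kN → 0.75 × 663 = 497 kN.
Bearing: edge l_c = 53.5, r_n = 441.7 kN; interior l_c = 77, r_n = 495.4 kN; R_n = 441.7 + 1·495.4 = 937.1 kN → 703 kN.
Block shear: A_gv = 2880, A_nv = 2040, A_nt = 600 mm²; R_n = min(0.6F_uA_nv, 0.6F_yA_gv) + U_bs·F_u·A_nt = 776.4 kN → 582 kN.
Bolt shear governs: 497 kN.

497 kN (bolt shear governs)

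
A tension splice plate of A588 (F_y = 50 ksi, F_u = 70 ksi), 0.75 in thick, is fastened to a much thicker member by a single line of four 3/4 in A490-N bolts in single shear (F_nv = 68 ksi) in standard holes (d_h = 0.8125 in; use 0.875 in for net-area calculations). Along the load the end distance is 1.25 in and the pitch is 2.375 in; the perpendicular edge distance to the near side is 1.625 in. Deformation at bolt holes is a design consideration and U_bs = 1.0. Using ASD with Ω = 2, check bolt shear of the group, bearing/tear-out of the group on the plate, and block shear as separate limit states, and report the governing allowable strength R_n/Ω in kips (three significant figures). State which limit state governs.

60.1 kips (bolt shear governs)

Bolt shear: A_b = π·0.75²/4 = 0.4418 in²; R_n = 68 × 0.4418 × 4 × 1 = 120.2 kips → 120.2 / 2 = 60.1 kips.
Bearing: edge l_c = 0.8438, r_n = 53.16 kips; interior l_c = 1.562, r_n = 94.5 kips; R_n = 53.16 + 3·94.5 = 336.7 kips → 168 kips.
Block shear: A_gv = 6.281, A_nv = 3.984, A_nt = 0.8906 in²; R_n = min(0.6F_uA_nv, 0.6F_yA_gv) + U_bs·F_u·A_nt = 229.7 kips → 115 kips.
Bolt shear governs: 60.1 kips.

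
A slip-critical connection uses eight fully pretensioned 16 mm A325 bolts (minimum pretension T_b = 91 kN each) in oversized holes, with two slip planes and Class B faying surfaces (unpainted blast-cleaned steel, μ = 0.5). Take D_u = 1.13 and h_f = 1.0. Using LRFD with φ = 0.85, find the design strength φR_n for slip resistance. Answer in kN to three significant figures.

R_n = μ · D_u · h_f · T_b · n_s · n_b = 0.5 × 1.13 × 1.0 × 91 × 2 × 8 = 822.6 kN.
Design strength φR_n = 0.85 × 822.6 = 699 kN.

699 kN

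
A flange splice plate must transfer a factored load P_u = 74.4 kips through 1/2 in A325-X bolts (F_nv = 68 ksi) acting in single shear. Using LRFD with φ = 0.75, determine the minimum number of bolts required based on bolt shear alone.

8 bolts

A_b = π·0.5²/4 = 0.1963 in².
Per-bolt design strength φR_n = 0.75 × 68 × 0.1963 × 1 = 10.01 kips.
n ≥ 74.4 / 10.01 = 7.43 → use 8 bolts.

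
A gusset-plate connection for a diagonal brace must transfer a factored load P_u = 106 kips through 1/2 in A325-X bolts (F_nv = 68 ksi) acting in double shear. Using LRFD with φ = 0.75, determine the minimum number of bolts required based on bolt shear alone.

A_b = π·0.5²/4 = 0.1963 in².
Per-bolt design strength φR_n = 0.75 × 68 × 0.1963 × 2 = 20.03 kips.
n ≥ 106 / 20.03 = 5.293 → use 6 bolts.

6 bolts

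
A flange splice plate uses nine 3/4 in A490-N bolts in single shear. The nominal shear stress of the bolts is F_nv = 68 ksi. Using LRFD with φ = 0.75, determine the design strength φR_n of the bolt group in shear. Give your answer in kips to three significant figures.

203 kips

A_b = π × 0.75² / 4 = 0.4418 in².
R_n = F_nv · A_b · n · n_s = 68 × 0.4418 × 9 × 1 = 270.4 kips.
Design strength φR_n = 0.75 × 270.4 = 203 kips.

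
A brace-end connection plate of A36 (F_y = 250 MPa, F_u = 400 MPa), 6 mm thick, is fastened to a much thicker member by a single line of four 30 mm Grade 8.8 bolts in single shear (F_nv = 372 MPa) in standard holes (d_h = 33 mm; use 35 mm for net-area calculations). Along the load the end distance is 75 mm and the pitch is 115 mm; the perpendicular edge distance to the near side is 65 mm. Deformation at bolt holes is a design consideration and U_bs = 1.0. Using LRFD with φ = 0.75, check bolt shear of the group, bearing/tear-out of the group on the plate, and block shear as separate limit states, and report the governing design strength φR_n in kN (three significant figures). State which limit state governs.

369 kN (block shear governs)

Bolt shear: A_b = π·30²/4 = 706.9 mm²; R_n = 372 × 706.9 × 4 × 1 / 1000 = 1052 kN → 0.75 × 1052 = 789 kN.
Bearing: edge l_c = 58.5, r_n = 168.5 kN; interior l_c = 82, r_n = 172.8 kN; R_n = 168.5 + 3·172.8 = 686.9 kN → 515 kN.
Block shear: A_gv = 2520, A_nv = 1785, A_nt = 285 mm²; R_n = min(0.6F_uA_nv, 0.6F_yA_gv) + U_bs·F_u·A_nt = 492 kN → 369 kN.
Block shear governs: 369 kN.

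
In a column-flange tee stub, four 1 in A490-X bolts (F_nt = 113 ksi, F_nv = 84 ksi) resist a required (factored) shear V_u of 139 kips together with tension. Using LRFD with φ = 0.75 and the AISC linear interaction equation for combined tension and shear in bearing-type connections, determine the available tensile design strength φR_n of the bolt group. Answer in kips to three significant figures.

159 kips

A_b = π·1²/4 = 0.7854 in²; f_rv = 139 / (4 × 0.7854) = 44.25 ksi.
F'_nt = 1.3 F_nt − (F_nt / φF_nv) f_rv = 1.3·113 − (113/(0.75·84))·44.25 = 67.54 ksi, capped at F_nt → F'_nt = 67.54 ksi.
R_n = F'_nt · A_b · n = 67.54 × 0.7854 × 4 = 212.2 kips.
Design strength φR_n = 0.75 × 212.2 = 159 kips.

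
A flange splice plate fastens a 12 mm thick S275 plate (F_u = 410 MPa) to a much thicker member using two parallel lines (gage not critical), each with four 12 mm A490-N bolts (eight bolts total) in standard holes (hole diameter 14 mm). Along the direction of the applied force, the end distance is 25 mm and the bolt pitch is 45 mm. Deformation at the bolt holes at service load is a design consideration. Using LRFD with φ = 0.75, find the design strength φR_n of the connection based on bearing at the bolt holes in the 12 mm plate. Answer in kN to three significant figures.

Per bolt r_n = 1.2 l_c t F_u ≤ 2.4 d t F_u; upper limit = 2.4 × 12 × 12 × 410 / 1000 = 141.7 kN.
Edge bolt: l_c = 25 − 14/2 = 18 mm → 1.2 × 18 × 12 × 410 / 1000 = 106.3 → r_n = 106.3 kN.
Interior bolts: l_c = 45 − 14 = 31 mm → 1.2 × 31 × 12 × 410 / 1000 = 183 → r_n = 141.7 kN.
R_n = 2 × 106.3 + 6 × 141.7 = 1063 kN.
Design strength φR_n = 0.75 × 1063 = 797 kN.

797 kN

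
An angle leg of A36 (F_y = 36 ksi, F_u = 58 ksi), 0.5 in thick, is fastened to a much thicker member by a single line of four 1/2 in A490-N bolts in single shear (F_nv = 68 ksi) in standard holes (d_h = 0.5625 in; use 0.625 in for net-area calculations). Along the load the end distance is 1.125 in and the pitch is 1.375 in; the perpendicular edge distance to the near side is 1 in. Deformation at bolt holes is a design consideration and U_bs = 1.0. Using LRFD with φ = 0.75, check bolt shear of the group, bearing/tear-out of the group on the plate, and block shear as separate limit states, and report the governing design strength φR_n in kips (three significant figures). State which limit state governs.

Bolt shear: A_b = π·0.5²/4 = 0.1963 in²; R_n = 68 × 0.1963 × 4 × 1 = 53.41 kips → 0.75 × 53.41 = 40.1 kips.
Bearing: edge l_c = 0.8438, r_n = 29.36 kips; interior l_c = 0.8125, r_n = 28.27 kips; R_n = 29.36 + 3·28.27 = 114.2 kips → 85.6 kips.
Block shear: A_gv = 2.625, A_nv = 1.531, A_nt = 0.3438 in²; R_n = min(0.6F_uA_nv, 0.6F_yA_gv) + U_bs·F_u·A_nt = 73.22 kips → 54.9 kips.
Bolt shear governs: 40.1 kips.

40.1 kips (bolt shear governs)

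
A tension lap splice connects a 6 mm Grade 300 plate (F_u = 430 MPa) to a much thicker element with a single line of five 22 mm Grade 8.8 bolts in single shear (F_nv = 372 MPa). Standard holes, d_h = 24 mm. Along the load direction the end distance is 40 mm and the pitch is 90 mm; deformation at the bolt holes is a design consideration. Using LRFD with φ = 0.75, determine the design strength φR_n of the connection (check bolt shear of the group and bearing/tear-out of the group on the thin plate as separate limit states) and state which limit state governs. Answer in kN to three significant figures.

474 kN (bearing governs)

Bolt shear: A_b = π·22²/4 = 380.1 mm²; R_n = 372 × 380.1 × 5 × 1 / 1000 = 707 kN → 0.75 × 707 = 530 kN.
Bearing (1.2 l_c t F_u ≤ 2.4 d t F_u): upper limit = 2.4·22·6·430 / 1000 = 136.2 kN.
  Edge l_c = 40 − 24/2 = 28 → r_n = 86.69 kN; interior l_c = 90 − 24 = 66 → r_n = 136.2 kN.
  R_n,bearing = 1·86.69 + 4·136.2 = 631.6 kN → 0.75 × 631.6 = 474 kN.
Bearing governs: 474 kN.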